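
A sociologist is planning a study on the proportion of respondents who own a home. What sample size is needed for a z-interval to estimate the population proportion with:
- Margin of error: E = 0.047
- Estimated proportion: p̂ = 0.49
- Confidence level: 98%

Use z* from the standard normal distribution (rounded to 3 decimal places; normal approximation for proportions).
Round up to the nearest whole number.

Using z* for proportion z-interval (normal approximation).

For 98% confidence, z* = 2.326 (from standard normal table)

Sample size formula for proportion z-interval: n = z*²p̂(1-p̂)/E²

n = 2.326² × 0.49 × 0.51 / 0.047²
  = 5.410276 × 0.2499 / 0.002209
  = 612.0543

Round up to the nearest whole number: n = 613

613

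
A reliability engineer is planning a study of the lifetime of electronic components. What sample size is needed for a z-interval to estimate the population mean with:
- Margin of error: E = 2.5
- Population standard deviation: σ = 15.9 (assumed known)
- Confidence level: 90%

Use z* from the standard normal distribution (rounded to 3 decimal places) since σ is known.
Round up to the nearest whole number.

Using z* since population σ is known (z-interval formula).

For 90% confidence, z* = 1.645 (from standard normal table)

Sample size formula for z-interval: n = (z*σ/E)²

n = (1.645 × 15.9 / 2.5)²
  = (10.462200)²
  = 109.4576

Round up to the nearest whole number: n = 110

110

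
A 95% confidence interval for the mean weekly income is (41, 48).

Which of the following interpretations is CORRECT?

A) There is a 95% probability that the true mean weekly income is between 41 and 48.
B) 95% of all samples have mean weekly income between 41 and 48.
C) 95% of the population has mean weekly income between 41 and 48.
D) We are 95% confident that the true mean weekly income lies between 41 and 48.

A confidence interval represents our confidence in the procedure, not a probability statement about the parameter.

Key concept: If we repeated this sampling process many times and computed a 95% CI each time, about 95% of those intervals would contain the true population parameter.

For this specific interval (41, 48):
- Midpoint (point estimate): 44.5
- Margin of error: 3.5

The correct interpretation is the one stating confidence that the true parameter lies in the interval — option D.

D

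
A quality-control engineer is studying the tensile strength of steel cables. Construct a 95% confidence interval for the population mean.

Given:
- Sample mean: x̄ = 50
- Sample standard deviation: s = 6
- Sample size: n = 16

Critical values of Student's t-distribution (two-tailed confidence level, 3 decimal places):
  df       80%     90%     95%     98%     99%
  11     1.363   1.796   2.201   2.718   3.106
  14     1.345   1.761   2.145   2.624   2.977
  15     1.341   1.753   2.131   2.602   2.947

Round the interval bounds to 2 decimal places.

The population standard deviation σ is unknown (only the sample standard deviation s is given), so use a t-interval with df = n - 1 = 16 - 1 = 15.

For 95% confidence with df = 15, t* = 2.131 (from t-table)

Standard error: SE = s/√n = 6/√16 = 1.500000

Margin of error: E = t* × SE = 2.131 × 1.500000 = 3.1965

T-interval: x̄ ± E = 50 ± 3.1965 = (46.8035, 53.1965)

Rounded to 2 decimal places:

(46.80, 53.20)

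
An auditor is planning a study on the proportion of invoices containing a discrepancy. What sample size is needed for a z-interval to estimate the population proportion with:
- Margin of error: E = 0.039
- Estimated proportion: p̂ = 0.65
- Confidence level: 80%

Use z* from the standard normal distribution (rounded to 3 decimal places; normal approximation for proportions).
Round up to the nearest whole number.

Using z* for proportion z-interval (normal approximation).

For 80% confidence, z* = 1.282 (from standard normal table)

Sample size formula for proportion z-interval: n = z*²p̂(1-p̂)/E²

n = 1.282² × 0.65 × 0.35 / 0.039²
  = 1.643524 × 0.2275 / 0.001521
  = 245.8262

Round up to the nearest whole number: n = 246

246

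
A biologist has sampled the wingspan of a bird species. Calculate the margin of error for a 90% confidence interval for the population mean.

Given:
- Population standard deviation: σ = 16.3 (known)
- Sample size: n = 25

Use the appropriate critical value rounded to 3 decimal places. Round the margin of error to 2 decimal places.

The population standard deviation σ is known, so use the z-interval margin of error formula.

For 90% confidence, z* = 1.645 (from standard normal table)

Margin of error formula for z-interval: E = z* × σ/√n

E = 1.645 × 16.3/√25
  = 1.645 × 3.260000
  = 5.3627

Rounded to 2 decimal places:

5.36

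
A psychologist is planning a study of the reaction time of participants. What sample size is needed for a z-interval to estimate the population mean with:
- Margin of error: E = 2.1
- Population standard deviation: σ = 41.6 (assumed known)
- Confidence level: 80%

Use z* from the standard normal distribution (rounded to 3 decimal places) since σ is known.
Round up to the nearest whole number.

Using z* since population σ is known (z-interval formula).

For 80% confidence, z* = 1.282 (from standard normal table)

Sample size formula for z-interval: n = (z*σ/E)²

n = (1.282 × 41.6 / 2.1)²
  = (25.395810)²
  = 644.9471

Round up to the nearest whole number: n = 645

645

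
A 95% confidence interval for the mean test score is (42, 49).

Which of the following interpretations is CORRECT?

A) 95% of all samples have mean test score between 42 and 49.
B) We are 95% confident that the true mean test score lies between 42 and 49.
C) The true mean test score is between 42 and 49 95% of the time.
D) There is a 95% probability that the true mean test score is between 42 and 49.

A confidence interval represents our confidence in the procedure, not a probability statement about the parameter.

Key concept: If we repeated this sampling process many times and computed a 95% CI each time, about 95% of those intervals would contain the true population parameter.

For this specific interval (42, 49):
- Midpoint (point estimate): 45.5
- Margin of error: 3.5

The correct interpretation is the one stating confidence that the true parameter lies in the interval — option B.

B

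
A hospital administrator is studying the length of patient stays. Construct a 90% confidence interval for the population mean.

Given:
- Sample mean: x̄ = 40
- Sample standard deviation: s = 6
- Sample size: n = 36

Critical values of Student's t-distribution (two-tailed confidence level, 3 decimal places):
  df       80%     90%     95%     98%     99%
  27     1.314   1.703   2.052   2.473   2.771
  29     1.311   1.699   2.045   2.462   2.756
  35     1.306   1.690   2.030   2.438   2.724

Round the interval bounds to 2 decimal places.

The population standard deviation σ is unknown (only the sample standard deviation s is given), so use a t-interval with df = n - 1 = 36 - 1 = 35.

For 90% confidence with df = 35, t* = 1.690 (from t-table)

Standard error: SE = s/√n = 6/√36 = 1.000000

Margin of error: E = t* × SE = 1.690 × 1.000000 = 1.6900

T-interval: x̄ ± E = 40 ± 1.6900 = (38.3100, 41.6900)

Rounded to 2 decimal places:

(38.31, 41.69)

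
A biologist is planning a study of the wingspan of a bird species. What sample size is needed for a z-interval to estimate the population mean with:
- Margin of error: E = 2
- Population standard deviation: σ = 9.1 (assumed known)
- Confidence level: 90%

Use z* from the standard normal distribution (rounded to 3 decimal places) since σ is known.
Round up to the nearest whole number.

Using z* since population σ is known (z-interval formula).

For 90% confidence, z* = 1.645 (from standard normal table)

Sample size formula for z-interval: n = (z*σ/E)²

n = (1.645 × 9.1 / 2)²
  = (7.484750)²
  = 56.0215

Round up to the nearest whole number: n = 57

57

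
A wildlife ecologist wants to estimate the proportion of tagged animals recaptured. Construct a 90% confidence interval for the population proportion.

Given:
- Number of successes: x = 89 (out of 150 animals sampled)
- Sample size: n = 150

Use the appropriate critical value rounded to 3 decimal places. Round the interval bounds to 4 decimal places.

Sample proportion: p̂ = 89/150 = 0.593333

Check conditions for normal approximation:
  np̂ = 89 ≥ 10 ✓
  n(1-p̂) = 61 ≥ 10 ✓

The sample is large enough, so use a z-interval (normal approximation) for the proportion.

For 90% confidence, z* = 1.645 (from standard normal table)

Standard error: SE = √(p̂(1-p̂)/n) = √(0.593333×0.406667/150) = 0.04010726

Margin of error: E = z* × SE = 1.645 × 0.04010726 = 0.065976

Z-interval: p̂ ± E = 0.593333 ± 0.065976 = (0.527357, 0.659310)

Rounded to 4 decimal places:

(0.5274, 0.6593)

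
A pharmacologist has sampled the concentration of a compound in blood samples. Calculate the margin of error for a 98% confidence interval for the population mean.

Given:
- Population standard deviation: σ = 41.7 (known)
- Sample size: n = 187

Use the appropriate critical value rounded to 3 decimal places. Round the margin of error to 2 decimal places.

The population standard deviation σ is known, so use the z-interval margin of error formula.

For 98% confidence, z* = 2.326 (from standard normal table)

Margin of error formula for z-interval: E = z* × σ/√n

E = 2.326 × 41.7/√187
  = 2.326 × 3.049406
  = 7.0929

Rounded to 2 decimal places:

7.09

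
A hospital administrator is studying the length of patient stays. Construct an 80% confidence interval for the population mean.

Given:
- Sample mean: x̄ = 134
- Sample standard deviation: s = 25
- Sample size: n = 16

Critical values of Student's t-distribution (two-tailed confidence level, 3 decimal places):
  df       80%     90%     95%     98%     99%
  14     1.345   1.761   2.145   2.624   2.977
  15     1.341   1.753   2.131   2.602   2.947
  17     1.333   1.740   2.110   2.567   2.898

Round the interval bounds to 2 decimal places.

The population standard deviation σ is unknown (only the sample standard deviation s is given), so use a t-interval with df = n - 1 = 16 - 1 = 15.

For 80% confidence with df = 15, t* = 1.341 (from t-table)

Standard error: SE = s/√n = 25/√16 = 6.250000

Margin of error: E = t* × SE = 1.341 × 6.250000 = 8.3812

T-interval: x̄ ± E = 134 ± 8.3812 = (125.6188, 142.3812)

Rounded to 2 decimal places:

(125.62, 142.38)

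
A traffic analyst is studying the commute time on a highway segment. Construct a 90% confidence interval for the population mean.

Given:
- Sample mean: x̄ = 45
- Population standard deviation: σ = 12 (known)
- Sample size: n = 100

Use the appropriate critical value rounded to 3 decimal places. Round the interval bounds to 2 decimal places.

The population standard deviation σ is known, so use a z-interval (standard normal critical value).

For 90% confidence, z* = 1.645 (from standard normal table)

Standard error: SE = σ/√n = 12/√100 = 1.200000

Margin of error: E = z* × SE = 1.645 × 1.200000 = 1.9740

Z-interval: x̄ ± E = 45 ± 1.9740 = (43.0260, 46.9740)

Rounded to 2 decimal places:

(43.03, 46.97)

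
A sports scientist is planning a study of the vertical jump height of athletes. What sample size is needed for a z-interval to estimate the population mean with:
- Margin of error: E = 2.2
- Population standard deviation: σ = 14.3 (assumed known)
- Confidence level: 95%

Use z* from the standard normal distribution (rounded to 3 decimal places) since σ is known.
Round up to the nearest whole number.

Using z* since population σ is known (z-interval formula).

For 95% confidence, z* = 1.96 (from standard normal table)

Sample size formula for z-interval: n = (z*σ/E)²

n = (1.96 × 14.3 / 2.2)²
  = (12.740000)²
  = 162.3076

Round up to the nearest whole number: n = 163

163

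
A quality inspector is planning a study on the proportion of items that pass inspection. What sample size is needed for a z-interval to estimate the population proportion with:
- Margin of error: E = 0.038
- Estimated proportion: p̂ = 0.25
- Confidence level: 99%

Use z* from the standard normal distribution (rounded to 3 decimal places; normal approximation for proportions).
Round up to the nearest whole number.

Using z* for proportion z-interval (normal approximation).

For 99% confidence, z* = 2.576 (from standard normal table)

Sample size formula for proportion z-interval: n = z*²p̂(1-p̂)/E²

n = 2.576² × 0.25 × 0.75 / 0.038²
  = 6.635776 × 0.1875 / 0.001444
  = 861.6399

Round up to the nearest whole number: n = 862

862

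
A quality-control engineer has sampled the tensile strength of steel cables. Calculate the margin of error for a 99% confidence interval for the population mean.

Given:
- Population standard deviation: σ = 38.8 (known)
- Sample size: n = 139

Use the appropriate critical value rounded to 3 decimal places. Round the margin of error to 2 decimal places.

The population standard deviation σ is known, so use the z-interval margin of error formula.

For 99% confidence, z* = 2.576 (from standard normal table)

Margin of error formula for z-interval: E = z* × σ/√n

E = 2.576 × 38.8/√139
  = 2.576 × 3.290973
  = 8.4775

Rounded to 2 decimal places:

8.48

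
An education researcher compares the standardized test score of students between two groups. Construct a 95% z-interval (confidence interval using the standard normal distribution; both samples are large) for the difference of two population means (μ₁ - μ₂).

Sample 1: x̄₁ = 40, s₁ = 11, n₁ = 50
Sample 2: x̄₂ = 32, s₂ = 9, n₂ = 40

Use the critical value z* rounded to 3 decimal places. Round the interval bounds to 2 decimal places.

Both samples are large (n₁ = 50 ≥ 30, n₂ = 40 ≥ 30), so a z-interval for the difference of means applies.

Point estimate: x̄₁ - x̄₂ = 40 - 32 = 8

Standard error: SE = √(s₁²/n₁ + s₂²/n₂)
= √(11²/50 + 9²/40)
= √(2.420000 + 2.025000)
= 2.108317

For 95% confidence, z* = 1.96 (from standard normal table)
Margin of error: E = z* × SE = 1.96 × 2.108317 = 4.1323

Z-interval: (x̄₁ - x̄₂) ± E = 8 ± 4.1323 = (3.8677, 12.1323)

Rounded to 2 decimal places:

(3.87, 12.13)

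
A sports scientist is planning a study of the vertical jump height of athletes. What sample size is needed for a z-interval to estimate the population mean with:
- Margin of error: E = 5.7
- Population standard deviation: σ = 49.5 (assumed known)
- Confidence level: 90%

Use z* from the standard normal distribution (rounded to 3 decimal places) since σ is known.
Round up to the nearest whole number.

Using z* since population σ is known (z-interval formula).

For 90% confidence, z* = 1.645 (from standard normal table)

Sample size formula for z-interval: n = (z*σ/E)²

n = (1.645 × 49.5 / 5.7)²
  = (14.285526)²
  = 204.0763

Round up to the nearest whole number: n = 205

205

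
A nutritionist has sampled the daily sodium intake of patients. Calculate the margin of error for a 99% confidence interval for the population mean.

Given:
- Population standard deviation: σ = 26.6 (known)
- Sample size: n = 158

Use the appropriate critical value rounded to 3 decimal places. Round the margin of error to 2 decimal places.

The population standard deviation σ is known, so use the z-interval margin of error formula.

For 99% confidence, z* = 2.576 (from standard normal table)

Margin of error formula for z-interval: E = z* × σ/√n

E = 2.576 × 26.6/√158
  = 2.576 × 2.116182
  = 5.4513

Rounded to 2 decimal places:

5.45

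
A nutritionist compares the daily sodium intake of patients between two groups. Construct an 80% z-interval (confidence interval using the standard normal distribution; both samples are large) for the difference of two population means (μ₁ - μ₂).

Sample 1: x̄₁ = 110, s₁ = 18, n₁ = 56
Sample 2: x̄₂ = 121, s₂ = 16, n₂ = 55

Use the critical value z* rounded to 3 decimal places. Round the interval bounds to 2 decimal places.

Both samples are large (n₁ = 56 ≥ 30, n₂ = 55 ≥ 30), so a z-interval for the difference of means applies.

Point estimate: x̄₁ - x̄₂ = 110 - 121 = -11

Standard error: SE = √(s₁²/n₁ + s₂²/n₂)
= √(18²/56 + 16²/55)
= √(5.785714 + 4.654545)
= 3.231139

For 80% confidence, z* = 1.282 (from standard normal table)
Margin of error: E = z* × SE = 1.282 × 3.231139 = 4.1423

Z-interval: (x̄₁ - x̄₂) ± E = -11 ± 4.1423 = (-15.1423, -6.8577)

Rounded to 2 decimal places:

(-15.14, -6.86)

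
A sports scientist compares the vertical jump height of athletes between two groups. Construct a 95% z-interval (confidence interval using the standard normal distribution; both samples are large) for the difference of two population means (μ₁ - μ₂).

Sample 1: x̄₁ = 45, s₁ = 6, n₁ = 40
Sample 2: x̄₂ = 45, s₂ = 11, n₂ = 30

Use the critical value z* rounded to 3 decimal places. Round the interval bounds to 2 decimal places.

Both samples are large (n₁ = 40 ≥ 30, n₂ = 30 ≥ 30), so a z-interval for the difference of means applies.

Point estimate: x̄₁ - x̄₂ = 45 - 45 = 0

Standard error: SE = √(s₁²/n₁ + s₂²/n₂)
= √(6²/40 + 11²/30)
= √(0.900000 + 4.033333)
= 2.221111

For 95% confidence, z* = 1.96 (from standard normal table)
Margin of error: E = z* × SE = 1.96 × 2.221111 = 4.3534

Z-interval: (x̄₁ - x̄₂) ± E = 0 ± 4.3534 = (-4.3534, 4.3534)

Rounded to 2 decimal places:

(-4.35, 4.35)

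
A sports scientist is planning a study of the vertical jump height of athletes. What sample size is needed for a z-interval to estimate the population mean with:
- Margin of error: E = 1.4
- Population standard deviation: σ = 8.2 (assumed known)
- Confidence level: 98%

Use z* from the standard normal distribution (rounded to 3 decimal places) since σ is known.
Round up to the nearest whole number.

Using z* since population σ is known (z-interval formula).

For 98% confidence, z* = 2.326 (from standard normal table)

Sample size formula for z-interval: n = (z*σ/E)²

n = (2.326 × 8.2 / 1.4)²
  = (13.623714)²
  = 185.6056

Round up to the nearest whole number: n = 186

186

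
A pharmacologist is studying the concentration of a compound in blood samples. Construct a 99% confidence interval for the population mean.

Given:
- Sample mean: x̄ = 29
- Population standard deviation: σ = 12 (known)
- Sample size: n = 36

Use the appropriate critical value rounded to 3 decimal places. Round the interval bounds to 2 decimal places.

The population standard deviation σ is known, so use a z-interval (standard normal critical value).

For 99% confidence, z* = 2.576 (from standard normal table)

Standard error: SE = σ/√n = 12/√36 = 2.000000

Margin of error: E = z* × SE = 2.576 × 2.000000 = 5.1520

Z-interval: x̄ ± E = 29 ± 5.1520 = (23.8480, 34.1520)

Rounded to 2 decimal places:

(23.85, 34.15)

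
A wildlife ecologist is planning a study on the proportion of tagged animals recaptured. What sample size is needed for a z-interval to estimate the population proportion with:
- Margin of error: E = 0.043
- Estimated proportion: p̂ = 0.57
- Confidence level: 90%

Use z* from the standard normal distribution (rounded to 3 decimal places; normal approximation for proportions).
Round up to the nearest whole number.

Using z* for proportion z-interval (normal approximation).

For 90% confidence, z* = 1.645 (from standard normal table)

Sample size formula for proportion z-interval: n = z*²p̂(1-p̂)/E²

n = 1.645² × 0.57 × 0.43 / 0.043²
  = 2.706025 × 0.2451 / 0.001849
  = 358.7056

Round up to the nearest whole number: n = 359

359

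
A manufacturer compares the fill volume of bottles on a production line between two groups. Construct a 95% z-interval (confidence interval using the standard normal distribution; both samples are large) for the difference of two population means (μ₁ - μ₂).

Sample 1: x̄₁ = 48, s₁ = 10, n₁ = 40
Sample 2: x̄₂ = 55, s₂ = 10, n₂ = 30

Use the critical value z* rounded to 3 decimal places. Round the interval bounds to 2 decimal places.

Both samples are large (n₁ = 40 ≥ 30, n₂ = 30 ≥ 30), so a z-interval for the difference of means applies.

Point estimate: x̄₁ - x̄₂ = 48 - 55 = -7

Standard error: SE = √(s₁²/n₁ + s₂²/n₂)
= √(10²/40 + 10²/30)
= √(2.500000 + 3.333333)
= 2.415229

For 95% confidence, z* = 1.96 (from standard normal table)
Margin of error: E = z* × SE = 1.96 × 2.415229 = 4.7338

Z-interval: (x̄₁ - x̄₂) ± E = -7 ± 4.7338 = (-11.7338, -2.2662)

Rounded to 2 decimal places:

(-11.73, -2.27)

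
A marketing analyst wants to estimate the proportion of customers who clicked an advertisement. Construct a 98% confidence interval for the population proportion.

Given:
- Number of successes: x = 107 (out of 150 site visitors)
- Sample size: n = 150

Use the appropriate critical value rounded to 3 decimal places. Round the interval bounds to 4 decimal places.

Sample proportion: p̂ = 107/150 = 0.713333

Check conditions for normal approximation:
  np̂ = 107 ≥ 10 ✓
  n(1-p̂) = 43 ≥ 10 ✓

The sample is large enough, so use a z-interval (normal approximation) for the proportion.

For 98% confidence, z* = 2.326 (from standard normal table)

Standard error: SE = √(p̂(1-p̂)/n) = √(0.713333×0.286667/150) = 0.03692234

Margin of error: E = z* × SE = 2.326 × 0.03692234 = 0.085881

Z-interval: p̂ ± E = 0.713333 ± 0.085881 = (0.627452, 0.799215)

Rounded to 4 decimal places:

(0.6275, 0.7992)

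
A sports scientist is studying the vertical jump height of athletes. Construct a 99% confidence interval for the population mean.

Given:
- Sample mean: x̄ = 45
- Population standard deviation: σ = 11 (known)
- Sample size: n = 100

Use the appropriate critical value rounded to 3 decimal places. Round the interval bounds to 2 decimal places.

The population standard deviation σ is known, so use a z-interval (standard normal critical value).

For 99% confidence, z* = 2.576 (from standard normal table)

Standard error: SE = σ/√n = 11/√100 = 1.100000

Margin of error: E = z* × SE = 2.576 × 1.100000 = 2.8336

Z-interval: x̄ ± E = 45 ± 2.8336 = (42.1664, 47.8336)

Rounded to 2 decimal places:

(42.17, 47.83)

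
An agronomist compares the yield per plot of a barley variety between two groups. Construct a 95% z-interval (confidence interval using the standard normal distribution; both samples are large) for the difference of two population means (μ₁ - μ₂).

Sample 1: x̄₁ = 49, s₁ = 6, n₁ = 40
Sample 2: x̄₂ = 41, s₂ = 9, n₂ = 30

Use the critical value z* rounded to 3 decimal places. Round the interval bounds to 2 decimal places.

Both samples are large (n₁ = 40 ≥ 30, n₂ = 30 ≥ 30), so a z-interval for the difference of means applies.

Point estimate: x̄₁ - x̄₂ = 49 - 41 = 8

Standard error: SE = √(s₁²/n₁ + s₂²/n₂)
= √(6²/40 + 9²/30)
= √(0.900000 + 2.700000)
= 1.897367

For 95% confidence, z* = 1.96 (from standard normal table)
Margin of error: E = z* × SE = 1.96 × 1.897367 = 3.7188

Z-interval: (x̄₁ - x̄₂) ± E = 8 ± 3.7188 = (4.2812, 11.7188)

Rounded to 2 decimal places:

(4.28, 11.72)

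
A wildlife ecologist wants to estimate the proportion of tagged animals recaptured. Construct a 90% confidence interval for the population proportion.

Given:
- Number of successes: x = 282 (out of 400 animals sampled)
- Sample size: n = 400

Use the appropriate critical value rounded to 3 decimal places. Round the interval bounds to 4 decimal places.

Sample proportion: p̂ = 282/400 = 0.705000

Check conditions for normal approximation:
  np̂ = 282 ≥ 10 ✓
  n(1-p̂) = 118 ≥ 10 ✓

The sample is large enough, so use a z-interval (normal approximation) for the proportion.

For 90% confidence, z* = 1.645 (from standard normal table)

Standard error: SE = √(p̂(1-p̂)/n) = √(0.705000×0.295000/400) = 0.02280214

Margin of error: E = z* × SE = 1.645 × 0.02280214 = 0.037510

Z-interval: p̂ ± E = 0.705000 ± 0.037510 = (0.667490, 0.742510)

Rounded to 4 decimal places:

(0.6675, 0.7425)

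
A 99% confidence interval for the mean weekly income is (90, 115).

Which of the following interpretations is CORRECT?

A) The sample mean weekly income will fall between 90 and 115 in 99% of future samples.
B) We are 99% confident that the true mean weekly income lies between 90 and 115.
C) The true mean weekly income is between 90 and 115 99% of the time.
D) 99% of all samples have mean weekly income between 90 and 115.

A confidence interval represents our confidence in the procedure, not a probability statement about the parameter.

Key concept: If we repeated this sampling process many times and computed a 99% CI each time, about 99% of those intervals would contain the true population parameter.

For this specific interval (90, 115):
- Midpoint (point estimate): 102.5
- Margin of error: 12.5

The correct interpretation is the one stating confidence that the true parameter lies in the interval — option B.

B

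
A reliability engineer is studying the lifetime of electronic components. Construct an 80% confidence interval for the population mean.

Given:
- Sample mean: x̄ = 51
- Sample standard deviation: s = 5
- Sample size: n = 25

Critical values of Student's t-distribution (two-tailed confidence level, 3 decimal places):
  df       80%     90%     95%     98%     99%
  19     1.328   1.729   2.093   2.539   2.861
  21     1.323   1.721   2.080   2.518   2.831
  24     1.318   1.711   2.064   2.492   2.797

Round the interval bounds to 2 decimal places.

The population standard deviation σ is unknown (only the sample standard deviation s is given), so use a t-interval with df = n - 1 = 25 - 1 = 24.

For 80% confidence with df = 24, t* = 1.318 (from t-table)

Standard error: SE = s/√n = 5/√25 = 1.000000

Margin of error: E = t* × SE = 1.318 × 1.000000 = 1.3180

T-interval: x̄ ± E = 51 ± 1.3180 = (49.6820, 52.3180)

Rounded to 2 decimal places:

(49.68, 52.32)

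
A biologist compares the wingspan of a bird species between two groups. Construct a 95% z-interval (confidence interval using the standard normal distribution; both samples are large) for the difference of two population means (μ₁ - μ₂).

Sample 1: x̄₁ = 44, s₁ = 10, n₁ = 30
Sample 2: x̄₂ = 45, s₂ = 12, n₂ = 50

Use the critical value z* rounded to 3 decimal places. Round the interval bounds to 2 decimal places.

Both samples are large (n₁ = 30 ≥ 30, n₂ = 50 ≥ 30), so a z-interval for the difference of means applies.

Point estimate: x̄₁ - x̄₂ = 44 - 45 = -1

Standard error: SE = √(s₁²/n₁ + s₂²/n₂)
= √(10²/30 + 12²/50)
= √(3.333333 + 2.880000)
= 2.492656

For 95% confidence, z* = 1.96 (from standard normal table)
Margin of error: E = z* × SE = 1.96 × 2.492656 = 4.8856

Z-interval: (x̄₁ - x̄₂) ± E = -1 ± 4.8856 = (-5.8856, 3.8856)

Rounded to 2 decimal places:

(-5.89, 3.89)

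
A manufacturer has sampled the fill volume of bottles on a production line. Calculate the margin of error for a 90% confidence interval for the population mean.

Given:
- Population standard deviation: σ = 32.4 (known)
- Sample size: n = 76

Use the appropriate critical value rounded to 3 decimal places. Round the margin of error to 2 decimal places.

The population standard deviation σ is known, so use the z-interval margin of error formula.

For 90% confidence, z* = 1.645 (from standard normal table)

Margin of error formula for z-interval: E = z* × σ/√n

E = 1.645 × 32.4/√76
  = 1.645 × 3.716535
  = 6.1137

Rounded to 2 decimal places:

6.11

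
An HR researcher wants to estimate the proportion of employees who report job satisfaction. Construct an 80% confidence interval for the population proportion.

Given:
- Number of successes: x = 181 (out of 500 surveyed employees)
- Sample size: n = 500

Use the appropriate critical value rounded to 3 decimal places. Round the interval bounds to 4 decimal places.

Sample proportion: p̂ = 181/500 = 0.362000

Check conditions for normal approximation:
  np̂ = 181 ≥ 10 ✓
  n(1-p̂) = 319 ≥ 10 ✓

The sample is large enough, so use a z-interval (normal approximation) for the proportion.

For 80% confidence, z* = 1.282 (from standard normal table)

Standard error: SE = √(p̂(1-p̂)/n) = √(0.362000×0.638000/500) = 0.02149214

Margin of error: E = z* × SE = 1.282 × 0.02149214 = 0.027553

Z-interval: p̂ ± E = 0.362000 ± 0.027553 = (0.334447, 0.389553)

Rounded to 4 decimal places:

(0.3344, 0.3896)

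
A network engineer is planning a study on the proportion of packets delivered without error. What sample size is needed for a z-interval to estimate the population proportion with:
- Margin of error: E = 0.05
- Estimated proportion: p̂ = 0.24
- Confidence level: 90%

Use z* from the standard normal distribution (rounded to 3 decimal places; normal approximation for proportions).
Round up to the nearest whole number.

Using z* for proportion z-interval (normal approximation).

For 90% confidence, z* = 1.645 (from standard normal table)

Sample size formula for proportion z-interval: n = z*²p̂(1-p̂)/E²

n = 1.645² × 0.24 × 0.76 / 0.05²
  = 2.706025 × 0.1824 / 0.0025
  = 197.4316

Round up to the nearest whole number: n = 198

198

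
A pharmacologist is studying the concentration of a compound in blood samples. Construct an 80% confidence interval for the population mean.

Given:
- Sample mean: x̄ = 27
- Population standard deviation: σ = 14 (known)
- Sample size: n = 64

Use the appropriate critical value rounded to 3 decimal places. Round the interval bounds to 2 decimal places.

The population standard deviation σ is known, so use a z-interval (standard normal critical value).

For 80% confidence, z* = 1.282 (from standard normal table)

Standard error: SE = σ/√n = 14/√64 = 1.750000

Margin of error: E = z* × SE = 1.282 × 1.750000 = 2.2435

Z-interval: x̄ ± E = 27 ± 2.2435 = (24.7565, 29.2435)

Rounded to 2 decimal places:

(24.76, 29.24)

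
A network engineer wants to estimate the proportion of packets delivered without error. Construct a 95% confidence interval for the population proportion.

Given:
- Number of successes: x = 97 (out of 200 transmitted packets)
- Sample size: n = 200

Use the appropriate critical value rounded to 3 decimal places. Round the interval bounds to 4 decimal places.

Sample proportion: p̂ = 97/200 = 0.485000

Check conditions for normal approximation:
  np̂ = 97 ≥ 10 ✓
  n(1-p̂) = 103 ≥ 10 ✓

The sample is large enough, so use a z-interval (normal approximation) for the proportion.

For 95% confidence, z* = 1.96 (from standard normal table)

Standard error: SE = √(p̂(1-p̂)/n) = √(0.485000×0.515000/200) = 0.03533943

Margin of error: E = z* × SE = 1.96 × 0.03533943 = 0.069265

Z-interval: p̂ ± E = 0.485000 ± 0.069265 = (0.415735, 0.554265)

Rounded to 4 decimal places:

(0.4157, 0.5543)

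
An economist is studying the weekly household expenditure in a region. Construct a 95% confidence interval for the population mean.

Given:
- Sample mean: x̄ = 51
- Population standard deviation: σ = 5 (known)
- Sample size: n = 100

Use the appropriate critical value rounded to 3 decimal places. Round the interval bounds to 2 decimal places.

The population standard deviation σ is known, so use a z-interval (standard normal critical value).

For 95% confidence, z* = 1.96 (from standard normal table)

Standard error: SE = σ/√n = 5/√100 = 0.500000

Margin of error: E = z* × SE = 1.96 × 0.500000 = 0.9800

Z-interval: x̄ ± E = 51 ± 0.9800 = (50.0200, 51.9800)

Rounded to 2 decimal places:

(50.02, 51.98)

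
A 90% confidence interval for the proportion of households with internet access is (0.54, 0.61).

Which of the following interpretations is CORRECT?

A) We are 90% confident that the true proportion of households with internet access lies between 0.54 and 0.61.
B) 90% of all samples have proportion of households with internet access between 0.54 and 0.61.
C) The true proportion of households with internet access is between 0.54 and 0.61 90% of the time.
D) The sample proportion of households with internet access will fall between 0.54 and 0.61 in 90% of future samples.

A confidence interval represents our confidence in the procedure, not a probability statement about the parameter.

Key concept: If we repeated this sampling process many times and computed a 90% CI each time, about 90% of those intervals would contain the true population parameter.

For this specific interval (0.54, 0.61):
- Midpoint (point estimate): 0.575
- Margin of error: 0.035

The correct interpretation is the one stating confidence that the true parameter lies in the interval — option A.

A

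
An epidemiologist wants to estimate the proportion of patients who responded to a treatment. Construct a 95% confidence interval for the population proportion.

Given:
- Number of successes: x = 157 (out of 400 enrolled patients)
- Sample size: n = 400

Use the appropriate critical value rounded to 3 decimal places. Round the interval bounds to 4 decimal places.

Sample proportion: p̂ = 157/400 = 0.392500

Check conditions for normal approximation:
  np̂ = 157 ≥ 10 ✓
  n(1-p̂) = 243 ≥ 10 ✓

The sample is large enough, so use a z-interval (normal approximation) for the proportion.

For 95% confidence, z* = 1.96 (from standard normal table)

Standard error: SE = √(p̂(1-p̂)/n) = √(0.392500×0.607500/400) = 0.02441535

Margin of error: E = z* × SE = 1.96 × 0.02441535 = 0.047854

Z-interval: p̂ ± E = 0.392500 ± 0.047854 = (0.344646, 0.440354)

Rounded to 4 decimal places:

(0.3446, 0.4404)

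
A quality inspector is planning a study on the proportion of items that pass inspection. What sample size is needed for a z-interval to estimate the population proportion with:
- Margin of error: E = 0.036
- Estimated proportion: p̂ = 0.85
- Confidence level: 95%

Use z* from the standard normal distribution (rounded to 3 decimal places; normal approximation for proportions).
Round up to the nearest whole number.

Using z* for proportion z-interval (normal approximation).

For 95% confidence, z* = 1.96 (from standard normal table)

Sample size formula for proportion z-interval: n = z*²p̂(1-p̂)/E²

n = 1.96² × 0.85 × 0.15 / 0.036²
  = 3.8416 × 0.1275 / 0.001296
  = 377.9352

Round up to the nearest whole number: n = 378

378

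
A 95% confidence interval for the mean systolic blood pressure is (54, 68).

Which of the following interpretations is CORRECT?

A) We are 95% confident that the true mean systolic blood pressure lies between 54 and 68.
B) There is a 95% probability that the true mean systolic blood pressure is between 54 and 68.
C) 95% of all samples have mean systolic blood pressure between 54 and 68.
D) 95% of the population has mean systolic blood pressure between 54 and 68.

A confidence interval represents our confidence in the procedure, not a probability statement about the parameter.

Key concept: If we repeated this sampling process many times and computed a 95% CI each time, about 95% of those intervals would contain the true population parameter.

For this specific interval (54, 68):
- Midpoint (point estimate): 61
- Margin of error: 7

The correct interpretation is the one stating confidence that the true parameter lies in the interval — option A.

A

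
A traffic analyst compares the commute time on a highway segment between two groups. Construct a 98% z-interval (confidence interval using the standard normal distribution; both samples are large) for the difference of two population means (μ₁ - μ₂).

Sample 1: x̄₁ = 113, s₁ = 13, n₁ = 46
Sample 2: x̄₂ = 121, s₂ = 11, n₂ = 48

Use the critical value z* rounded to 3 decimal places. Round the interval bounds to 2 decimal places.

Both samples are large (n₁ = 46 ≥ 30, n₂ = 48 ≥ 30), so a z-interval for the difference of means applies.

Point estimate: x̄₁ - x̄₂ = 113 - 121 = -8

Standard error: SE = √(s₁²/n₁ + s₂²/n₂)
= √(13²/46 + 11²/48)
= √(3.673913 + 2.520833)
= 2.488925

For 98% confidence, z* = 2.326 (from standard normal table)
Margin of error: E = z* × SE = 2.326 × 2.488925 = 5.7892

Z-interval: (x̄₁ - x̄₂) ± E = -8 ± 5.7892 = (-13.7892, -2.2108)

Rounded to 2 decimal places:

(-13.79, -2.21)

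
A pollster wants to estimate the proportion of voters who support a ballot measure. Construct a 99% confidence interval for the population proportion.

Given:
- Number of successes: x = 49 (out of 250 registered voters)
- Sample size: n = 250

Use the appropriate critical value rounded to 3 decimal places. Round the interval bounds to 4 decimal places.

Sample proportion: p̂ = 49/250 = 0.196000

Check conditions for normal approximation:
  np̂ = 49 ≥ 10 ✓
  n(1-p̂) = 201 ≥ 10 ✓

The sample is large enough, so use a z-interval (normal approximation) for the proportion.

For 99% confidence, z* = 2.576 (from standard normal table)

Standard error: SE = √(p̂(1-p̂)/n) = √(0.196000×0.804000/250) = 0.02510649

Margin of error: E = z* × SE = 2.576 × 0.02510649 = 0.064674

Z-interval: p̂ ± E = 0.196000 ± 0.064674 = (0.131326, 0.260674)

Rounded to 4 decimal places:

(0.1313, 0.2607)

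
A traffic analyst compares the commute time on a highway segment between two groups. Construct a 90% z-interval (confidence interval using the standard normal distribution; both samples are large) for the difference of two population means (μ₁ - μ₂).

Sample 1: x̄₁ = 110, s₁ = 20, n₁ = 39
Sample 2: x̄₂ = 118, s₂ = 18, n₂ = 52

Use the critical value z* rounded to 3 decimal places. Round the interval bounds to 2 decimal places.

Both samples are large (n₁ = 39 ≥ 30, n₂ = 52 ≥ 30), so a z-interval for the difference of means applies.

Point estimate: x̄₁ - x̄₂ = 110 - 118 = -8

Standard error: SE = √(s₁²/n₁ + s₂²/n₂)
= √(20²/39 + 18²/52)
= √(10.256410 + 6.230769)
= 4.060441

For 90% confidence, z* = 1.645 (from standard normal table)
Margin of error: E = z* × SE = 1.645 × 4.060441 = 6.6794

Z-interval: (x̄₁ - x̄₂) ± E = -8 ± 6.6794 = (-14.6794, -1.3206)

Rounded to 2 decimal places:

(-14.68, -1.32)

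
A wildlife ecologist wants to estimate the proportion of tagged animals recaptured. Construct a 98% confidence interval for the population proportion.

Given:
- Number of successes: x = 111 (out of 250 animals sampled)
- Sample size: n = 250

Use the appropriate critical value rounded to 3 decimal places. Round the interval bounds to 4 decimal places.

Sample proportion: p̂ = 111/250 = 0.444000

Check conditions for normal approximation:
  np̂ = 111 ≥ 10 ✓
  n(1-p̂) = 139 ≥ 10 ✓

The sample is large enough, so use a z-interval (normal approximation) for the proportion.

For 98% confidence, z* = 2.326 (from standard normal table)

Standard error: SE = √(p̂(1-p̂)/n) = √(0.444000×0.556000/250) = 0.03142381

Margin of error: E = z* × SE = 2.326 × 0.03142381 = 0.073092

Z-interval: p̂ ± E = 0.444000 ± 0.073092 = (0.370908, 0.517092)

Rounded to 4 decimal places:

(0.3709, 0.5171)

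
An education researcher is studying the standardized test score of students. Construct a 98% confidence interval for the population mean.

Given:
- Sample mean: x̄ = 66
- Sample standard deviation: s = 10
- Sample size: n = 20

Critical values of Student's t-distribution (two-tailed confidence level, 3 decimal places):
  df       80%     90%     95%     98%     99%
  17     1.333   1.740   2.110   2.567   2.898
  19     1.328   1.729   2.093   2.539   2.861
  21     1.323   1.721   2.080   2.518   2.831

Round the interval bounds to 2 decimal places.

The population standard deviation σ is unknown (only the sample standard deviation s is given), so use a t-interval with df = n - 1 = 20 - 1 = 19.

For 98% confidence with df = 19, t* = 2.539 (from t-table)

Standard error: SE = s/√n = 10/√20 = 2.236068

Margin of error: E = t* × SE = 2.539 × 2.236068 = 5.6774

T-interval: x̄ ± E = 66 ± 5.6774 = (60.3226, 71.6774)

Rounded to 2 decimal places:

(60.32, 71.68)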